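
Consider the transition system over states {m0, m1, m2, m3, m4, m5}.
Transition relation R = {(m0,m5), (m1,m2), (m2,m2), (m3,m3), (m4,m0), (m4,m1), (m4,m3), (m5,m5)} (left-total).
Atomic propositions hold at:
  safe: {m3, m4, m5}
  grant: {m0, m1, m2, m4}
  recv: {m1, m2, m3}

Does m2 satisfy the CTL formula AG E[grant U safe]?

No

E[grant U safe]: least fixpoint, start Z0 = Sat(safe) = {m3, m4, m5}, add states in Sat(grant) with some successor in Z. Z1 = {m0, m3, m4, m5}; fixed.
Sat(E[grant U safe]) = {m0, m3, m4, m5}
AG E[grant U safe]: greatest fixpoint, start Z0 = {m0, m3, m4, m5}, keep only states in Sat with every successor in Z. Z1 = {m0, m3, m5}; fixed.
Sat(AG E[grant U safe]) = {m0, m3, m5}
m2 ∉ Sat(AG E[grant U safe]) = {m0, m3, m5}, so the formula does not hold at m2.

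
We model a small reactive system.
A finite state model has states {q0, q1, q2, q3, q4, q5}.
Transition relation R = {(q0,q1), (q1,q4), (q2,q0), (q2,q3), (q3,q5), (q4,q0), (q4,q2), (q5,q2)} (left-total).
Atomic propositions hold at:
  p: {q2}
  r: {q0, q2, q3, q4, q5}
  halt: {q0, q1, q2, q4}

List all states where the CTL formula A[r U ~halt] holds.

{q3, q5}

Sat(~halt) = {q3, q5}
A[r U ~halt]: least fixpoint, start Z0 = Sat(~halt) = {q3, q5}, add states in Sat(r) with every successor in Z. Already a fixed point.
Sat(A[r U ~halt]) = {q3, q5}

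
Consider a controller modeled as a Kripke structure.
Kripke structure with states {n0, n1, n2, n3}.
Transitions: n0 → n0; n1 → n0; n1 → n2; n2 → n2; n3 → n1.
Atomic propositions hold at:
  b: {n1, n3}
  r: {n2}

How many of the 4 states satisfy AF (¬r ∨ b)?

3

Sat(¬r) = {n0, n1, n3}
Sat(¬r ∨ b) = {n0, n1, n3}
AF (¬r ∨ b): least fixpoint, start Z0 = {n0, n1, n3}, add states with every successor in Z. Already a fixed point.
Sat(AF (¬r ∨ b)) = {n0, n1, n3}
|Sat(AF (¬r ∨ b))| = |{n0, n1, n3}| = 3.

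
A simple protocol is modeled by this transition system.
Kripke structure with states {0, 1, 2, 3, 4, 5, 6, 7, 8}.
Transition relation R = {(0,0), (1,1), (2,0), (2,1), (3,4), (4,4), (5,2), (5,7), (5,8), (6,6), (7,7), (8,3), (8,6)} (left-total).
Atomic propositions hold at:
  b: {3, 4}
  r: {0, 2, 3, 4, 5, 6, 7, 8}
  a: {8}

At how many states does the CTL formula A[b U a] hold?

1

A[b U a]: least fixpoint, start Z0 = Sat(a) = {8}, add states in Sat(b) with every successor in Z. Already a fixed point.
Sat(A[b U a]) = {8}
|Sat(A[b U a])| = |{8}| = 1.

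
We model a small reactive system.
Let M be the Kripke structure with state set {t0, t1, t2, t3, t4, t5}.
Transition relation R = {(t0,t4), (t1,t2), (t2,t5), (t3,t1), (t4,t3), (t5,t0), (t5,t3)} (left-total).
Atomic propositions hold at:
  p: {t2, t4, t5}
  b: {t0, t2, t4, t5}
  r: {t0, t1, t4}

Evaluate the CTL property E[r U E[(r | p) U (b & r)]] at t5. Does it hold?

Yes

Sat(r | p) = {t0, t1, t2, t4, t5}
Sat(b & r) = {t0, t4}
E[(r | p) U (b & r)]: least fixpoint, start Z0 = Sat((b & r)) = {t0, t4}, add states in Sat(r | p) with some successor in Z. Z1 = {t0, t4, t5}; Z2 = {t0, t2, t4, t5}; Z3 = {t0, t1, t2, t4, t5}; fixed.
Sat(E[(r | p) U (b & r)]) = {t0, t1, t2, t4, t5}
E[r U E[(r | p) U (b & r)]]: least fixpoint, start Z0 = Sat(E[(r | p) U (b & r)]) = {t0, t1, t2, t4, t5}, add states in Sat(r) with some successor in Z. Already a fixed point.
Sat(E[r U E[(r | p) U (b & r)]]) = {t0, t1, t2, t4, t5}
t5 ∈ Sat(E[r U E[(r | p) U (b & r)]]) = {t0, t1, t2, t4, t5}, so the formula holds at t5.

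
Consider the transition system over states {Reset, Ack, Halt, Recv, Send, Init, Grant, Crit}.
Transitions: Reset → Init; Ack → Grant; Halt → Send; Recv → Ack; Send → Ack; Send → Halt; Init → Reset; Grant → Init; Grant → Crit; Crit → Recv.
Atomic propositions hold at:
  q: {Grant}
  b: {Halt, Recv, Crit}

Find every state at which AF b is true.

AF b: least fixpoint, start Z0 = {Halt, Recv, Crit}, add states with every successor in Z. Already a fixed point.
Sat(AF b) = {Halt, Recv, Crit}

{Halt, Recv, Crit}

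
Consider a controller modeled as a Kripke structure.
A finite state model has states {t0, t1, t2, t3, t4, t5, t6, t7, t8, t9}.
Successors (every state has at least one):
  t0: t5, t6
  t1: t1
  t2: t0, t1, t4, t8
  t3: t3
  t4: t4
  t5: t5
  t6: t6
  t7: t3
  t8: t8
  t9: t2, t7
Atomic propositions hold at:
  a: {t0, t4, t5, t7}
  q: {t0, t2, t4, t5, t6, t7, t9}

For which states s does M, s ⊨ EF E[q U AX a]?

Sat(AX a) = {s : every successor in {t0, t4, t5, t7}} = {t4, t5}
E[q U AX a]: least fixpoint, start Z0 = Sat(AX a) = {t4, t5}, add states in Sat(q) with some successor in Z. Z1 = {t0, t2, t4, t5}; Z2 = {t0, t2, t4, t5, t9}; fixed.
Sat(E[q U AX a]) = {t0, t2, t4, t5, t9}
EF E[q U AX a]: least fixpoint, start Z0 = {t0, t2, t4, t5, t9}, add states with some successor in Z. Already a fixed point.
Sat(EF E[q U AX a]) = {t0, t2, t4, t5, t9}

{t0, t2, t4, t5, t9}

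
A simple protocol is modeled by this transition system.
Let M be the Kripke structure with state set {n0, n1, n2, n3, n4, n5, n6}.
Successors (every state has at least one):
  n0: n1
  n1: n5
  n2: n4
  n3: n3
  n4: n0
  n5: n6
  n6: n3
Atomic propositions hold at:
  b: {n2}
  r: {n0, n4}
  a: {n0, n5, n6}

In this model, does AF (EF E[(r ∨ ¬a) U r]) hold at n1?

Sat(¬a) = {n1, n2, n3, n4}
Sat(r ∨ ¬a) = {n0, n1, n2, n3, n4}
E[(r ∨ ¬a) U r]: least fixpoint, start Z0 = Sat(r) = {n0, n4}, add states in Sat(r ∨ ¬a) with some successor in Z. Z1 = {n0, n2, n4}; fixed.
Sat(E[(r ∨ ¬a) U r]) = {n0, n2, n4}
EF E[(r ∨ ¬a) U r]: least fixpoint, start Z0 = {n0, n2, n4}, add states with some successor in Z. Already a fixed point.
Sat(EF E[(r ∨ ¬a) U r]) = {n0, n2, n4}
AF (EF E[(r ∨ ¬a) U r]): least fixpoint, start Z0 = {n0, n2, n4}, add states with every successor in Z. Already a fixed point.
Sat(AF (EF E[(r ∨ ¬a) U r])) = {n0, n2, n4}
n1 ∉ Sat(AF (EF E[(r ∨ ¬a) U r])) = {n0, n2, n4}, so the formula does not hold at n1.

No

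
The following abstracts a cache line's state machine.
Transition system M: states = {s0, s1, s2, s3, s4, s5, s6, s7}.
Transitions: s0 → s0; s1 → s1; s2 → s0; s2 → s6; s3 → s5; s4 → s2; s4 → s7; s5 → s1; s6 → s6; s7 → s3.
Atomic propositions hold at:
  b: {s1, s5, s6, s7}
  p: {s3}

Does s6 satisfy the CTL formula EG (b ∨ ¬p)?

Sat(¬p) = {s0, s1, s2, s4, s5, s6, s7}
Sat(b ∨ ¬p) = {s0, s1, s2, s4, s5, s6, s7}
EG (b ∨ ¬p): greatest fixpoint, start Z0 = {s0, s1, s2, s4, s5, s6, s7}, keep only states in Sat with some successor in Z. Z1 = {s0, s1, s2, s4, s5, s6}; fixed.
Sat(EG (b ∨ ¬p)) = {s0, s1, s2, s4, s5, s6}
s6 ∈ Sat(EG (b ∨ ¬p)) = {s0, s1, s2, s4, s5, s6}, so the formula holds at s6.

Yes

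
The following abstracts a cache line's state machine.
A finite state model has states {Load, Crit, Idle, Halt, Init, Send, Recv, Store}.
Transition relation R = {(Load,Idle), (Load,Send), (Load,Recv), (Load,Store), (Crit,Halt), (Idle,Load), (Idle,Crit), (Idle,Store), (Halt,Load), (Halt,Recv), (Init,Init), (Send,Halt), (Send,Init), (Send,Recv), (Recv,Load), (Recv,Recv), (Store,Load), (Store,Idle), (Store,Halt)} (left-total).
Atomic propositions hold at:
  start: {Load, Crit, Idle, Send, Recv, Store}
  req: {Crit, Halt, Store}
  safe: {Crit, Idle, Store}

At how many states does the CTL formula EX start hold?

6

Sat(EX start) = {s : some successor in {Load, Crit, Idle, Send, Recv, Store}} = {Load, Idle, Halt, Send, Recv, Store}
|Sat(EX start)| = |{Load, Idle, Halt, Send, Recv, Store}| = 6.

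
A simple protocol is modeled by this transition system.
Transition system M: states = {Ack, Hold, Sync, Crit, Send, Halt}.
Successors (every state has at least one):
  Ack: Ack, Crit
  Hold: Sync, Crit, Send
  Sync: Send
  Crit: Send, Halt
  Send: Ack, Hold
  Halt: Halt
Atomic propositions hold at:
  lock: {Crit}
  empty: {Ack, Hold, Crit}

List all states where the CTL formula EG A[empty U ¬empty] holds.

Sat(¬empty) = {Sync, Send, Halt}
A[empty U ¬empty]: least fixpoint, start Z0 = Sat(¬empty) = {Sync, Send, Halt}, add states in Sat(empty) with every successor in Z. Z1 = {Sync, Crit, Send, Halt}; Z2 = {Hold, Sync, Crit, Send, Halt}; fixed.
Sat(A[empty U ¬empty]) = {Hold, Sync, Crit, Send, Halt}
EG A[empty U ¬empty]: greatest fixpoint, start Z0 = {Hold, Sync, Crit, Send, Halt}, keep only states in Sat with some successor in Z. Already a fixed point.
Sat(EG A[empty U ¬empty]) = {Hold, Sync, Crit, Send, Halt}

{Hold, Sync, Crit, Send, Halt}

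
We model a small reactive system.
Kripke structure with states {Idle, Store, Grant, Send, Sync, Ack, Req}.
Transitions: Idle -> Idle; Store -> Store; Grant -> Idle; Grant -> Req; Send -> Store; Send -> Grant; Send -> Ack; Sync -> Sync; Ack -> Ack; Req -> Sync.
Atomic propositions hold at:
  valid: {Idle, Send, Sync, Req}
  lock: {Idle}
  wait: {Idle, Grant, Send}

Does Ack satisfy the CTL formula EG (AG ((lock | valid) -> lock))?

Sat(lock | valid) = {Idle, Send, Sync, Req}
Sat((lock | valid) -> lock) = {Idle, Store, Grant, Ack}
AG ((lock | valid) -> lock): greatest fixpoint, start Z0 = {Idle, Store, Grant, Ack}, keep only states in Sat with every successor in Z. Z1 = {Idle, Store, Ack}; fixed.
Sat(AG ((lock | valid) -> lock)) = {Idle, Store, Ack}
EG (AG ((lock | valid) -> lock)): greatest fixpoint, start Z0 = {Idle, Store, Ack}, keep only states in Sat with some successor in Z. Already a fixed point.
Sat(EG (AG ((lock | valid) -> lock))) = {Idle, Store, Ack}
Ack ∈ Sat(EG (AG ((lock | valid) -> lock))) = {Idle, Store, Ack}, so the formula holds at Ack.

Yes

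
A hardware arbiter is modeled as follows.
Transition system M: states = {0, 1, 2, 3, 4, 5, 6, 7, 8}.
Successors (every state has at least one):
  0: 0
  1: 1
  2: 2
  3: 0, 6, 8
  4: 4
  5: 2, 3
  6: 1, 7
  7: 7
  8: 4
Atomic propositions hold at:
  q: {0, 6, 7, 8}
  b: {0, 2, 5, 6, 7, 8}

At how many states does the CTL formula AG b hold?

AG b: greatest fixpoint, start Z0 = {0, 2, 5, 6, 7, 8}, keep only states in Sat with every successor in Z. Z1 = {0, 2, 7}; fixed.
Sat(AG b) = {0, 2, 7}
|Sat(AG b)| = |{0, 2, 7}| = 3.

3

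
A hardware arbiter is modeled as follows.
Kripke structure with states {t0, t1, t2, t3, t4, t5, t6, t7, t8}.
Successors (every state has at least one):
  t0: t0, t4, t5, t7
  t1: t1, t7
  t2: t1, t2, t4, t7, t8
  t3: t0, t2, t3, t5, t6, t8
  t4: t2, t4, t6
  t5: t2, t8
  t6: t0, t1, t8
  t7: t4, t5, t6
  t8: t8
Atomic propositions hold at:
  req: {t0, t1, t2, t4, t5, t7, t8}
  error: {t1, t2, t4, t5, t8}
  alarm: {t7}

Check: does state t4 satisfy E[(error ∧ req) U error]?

Yes

Sat(error ∧ req) = {t1, t2, t4, t5, t8}
E[(error ∧ req) U error]: least fixpoint, start Z0 = Sat(error) = {t1, t2, t4, t5, t8}, add states in Sat(error ∧ req) with some successor in Z. Already a fixed point.
Sat(E[(error ∧ req) U error]) = {t1, t2, t4, t5, t8}
t4 ∈ Sat(E[(error ∧ req) U error]) = {t1, t2, t4, t5, t8}, so the formula holds at t4.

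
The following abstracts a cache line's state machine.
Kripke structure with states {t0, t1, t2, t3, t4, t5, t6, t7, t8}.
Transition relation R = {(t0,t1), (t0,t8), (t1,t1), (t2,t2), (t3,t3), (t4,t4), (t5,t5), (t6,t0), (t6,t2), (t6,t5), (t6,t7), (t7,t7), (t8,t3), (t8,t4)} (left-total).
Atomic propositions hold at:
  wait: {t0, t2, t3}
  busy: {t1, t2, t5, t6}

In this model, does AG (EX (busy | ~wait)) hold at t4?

Yes

Sat(~wait) = {t1, t4, t5, t6, t7, t8}
Sat(busy | ~wait) = {t1, t2, t4, t5, t6, t7, t8}
Sat(EX (busy | ~wait)) = {s : some successor in {t1, t2, t4, t5, t6, t7, t8}} = {t0, t1, t2, t4, t5, t6, t7, t8}
AG (EX (busy | ~wait)): greatest fixpoint, start Z0 = {t0, t1, t2, t4, t5, t6, t7, t8}, keep only states in Sat with every successor in Z. Z1 = {t0, t1, t2, t4, t5, t6, t7}; Z2 = {t1, t2, t4, t5, t6, t7}; Z3 = {t1, t2, t4, t5, t7}; fixed.
Sat(AG (EX (busy | ~wait))) = {t1, t2, t4, t5, t7}
t4 ∈ Sat(AG (EX (busy | ~wait))) = {t1, t2, t4, t5, t7}, so the formula holds at t4.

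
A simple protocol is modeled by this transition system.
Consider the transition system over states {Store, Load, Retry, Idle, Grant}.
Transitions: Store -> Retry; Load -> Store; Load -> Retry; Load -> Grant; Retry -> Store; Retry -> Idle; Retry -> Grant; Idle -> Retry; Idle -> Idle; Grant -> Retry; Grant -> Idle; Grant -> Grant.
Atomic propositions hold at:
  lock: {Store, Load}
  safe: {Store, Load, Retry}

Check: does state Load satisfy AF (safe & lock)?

Yes

Sat(safe & lock) = {Store, Load}
AF (safe & lock): least fixpoint, start Z0 = {Store, Load}, add states with every successor in Z. Already a fixed point.
Sat(AF (safe & lock)) = {Store, Load}
Load ∈ Sat(AF (safe & lock)) = {Store, Load}, so the formula holds at Load.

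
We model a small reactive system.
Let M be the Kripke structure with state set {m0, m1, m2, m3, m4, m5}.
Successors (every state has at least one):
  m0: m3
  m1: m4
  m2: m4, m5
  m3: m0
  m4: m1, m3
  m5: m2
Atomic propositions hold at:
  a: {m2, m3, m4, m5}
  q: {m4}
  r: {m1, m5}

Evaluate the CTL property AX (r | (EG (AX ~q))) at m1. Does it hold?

Sat(~q) = {m0, m1, m2, m3, m5}
Sat(AX ~q) = {s : every successor in {m0, m1, m2, m3, m5}} = {m0, m3, m4, m5}
EG (AX ~q): greatest fixpoint, start Z0 = {m0, m3, m4, m5}, keep only states in Sat with some successor in Z. Z1 = {m0, m3, m4}; fixed.
Sat(EG (AX ~q)) = {m0, m3, m4}
Sat(r | (EG (AX ~q))) = {m0, m1, m3, m4, m5}
Sat(AX (r | (EG (AX ~q)))) = {s : every successor in {m0, m1, m3, m4, m5}} = {m0, m1, m2, m3, m4}
m1 ∈ Sat(AX (r | (EG (AX ~q)))) = {m0, m1, m2, m3, m4}, so the formula holds at m1.

Yes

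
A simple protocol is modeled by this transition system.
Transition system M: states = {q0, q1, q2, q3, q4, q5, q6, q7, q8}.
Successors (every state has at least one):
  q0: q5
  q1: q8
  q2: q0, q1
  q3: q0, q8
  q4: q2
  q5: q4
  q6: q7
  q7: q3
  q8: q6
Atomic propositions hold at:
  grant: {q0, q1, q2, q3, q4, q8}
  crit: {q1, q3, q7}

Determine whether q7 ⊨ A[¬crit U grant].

No

Sat(¬crit) = {q0, q2, q4, q5, q6, q8}
A[¬crit U grant]: least fixpoint, start Z0 = Sat(grant) = {q0, q1, q2, q3, q4, q8}, add states in Sat(¬crit) with every successor in Z. Z1 = {q0, q1, q2, q3, q4, q5, q8}; fixed.
Sat(A[¬crit U grant]) = {q0, q1, q2, q3, q4, q5, q8}
q7 ∉ Sat(A[¬crit U grant]) = {q0, q1, q2, q3, q4, q5, q8}, so the formula does not hold at q7.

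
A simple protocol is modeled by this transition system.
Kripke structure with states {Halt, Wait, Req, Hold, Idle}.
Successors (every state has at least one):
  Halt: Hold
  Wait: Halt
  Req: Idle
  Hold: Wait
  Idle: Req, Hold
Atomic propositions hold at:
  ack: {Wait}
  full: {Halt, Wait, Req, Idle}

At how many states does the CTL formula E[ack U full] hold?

E[ack U full]: least fixpoint, start Z0 = Sat(full) = {Halt, Wait, Req, Idle}, add states in Sat(ack) with some successor in Z. Already a fixed point.
Sat(E[ack U full]) = {Halt, Wait, Req, Idle}
|Sat(E[ack U full])| = |{Halt, Wait, Req, Idle}| = 4.

4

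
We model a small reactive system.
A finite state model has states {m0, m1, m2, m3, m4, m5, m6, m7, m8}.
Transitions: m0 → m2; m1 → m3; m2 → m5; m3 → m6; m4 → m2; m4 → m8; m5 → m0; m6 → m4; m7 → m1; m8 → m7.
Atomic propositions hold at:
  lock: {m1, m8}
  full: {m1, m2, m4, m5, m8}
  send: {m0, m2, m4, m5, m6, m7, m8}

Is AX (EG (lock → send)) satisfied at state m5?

Yes

Sat(lock → send) = {m0, m2, m3, m4, m5, m6, m7, m8}
EG (lock → send): greatest fixpoint, start Z0 = {m0, m2, m3, m4, m5, m6, m7, m8}, keep only states in Sat with some successor in Z. Z1 = {m0, m2, m3, m4, m5, m6, m8}; Z2 = {m0, m2, m3, m4, m5, m6}; fixed.
Sat(EG (lock → send)) = {m0, m2, m3, m4, m5, m6}
Sat(AX (EG (lock → send))) = {s : every successor in {m0, m2, m3, m4, m5, m6}} = {m0, m1, m2, m3, m5, m6}
m5 ∈ Sat(AX (EG (lock → send))) = {m0, m1, m2, m3, m5, m6}, so the formula holds at m5.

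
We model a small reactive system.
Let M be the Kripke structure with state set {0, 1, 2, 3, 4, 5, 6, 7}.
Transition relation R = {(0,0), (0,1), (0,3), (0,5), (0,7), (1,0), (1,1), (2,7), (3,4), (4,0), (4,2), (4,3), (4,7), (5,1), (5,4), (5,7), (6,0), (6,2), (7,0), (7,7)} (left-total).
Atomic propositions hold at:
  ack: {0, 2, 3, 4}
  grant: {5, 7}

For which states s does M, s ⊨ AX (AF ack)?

{3, 6}

AF ack: least fixpoint, start Z0 = {0, 2, 3, 4}, add states with every successor in Z. Z1 = {0, 2, 3, 4, 6}; fixed.
Sat(AF ack) = {0, 2, 3, 4, 6}
Sat(AX (AF ack)) = {s : every successor in {0, 2, 3, 4, 6}} = {3, 6}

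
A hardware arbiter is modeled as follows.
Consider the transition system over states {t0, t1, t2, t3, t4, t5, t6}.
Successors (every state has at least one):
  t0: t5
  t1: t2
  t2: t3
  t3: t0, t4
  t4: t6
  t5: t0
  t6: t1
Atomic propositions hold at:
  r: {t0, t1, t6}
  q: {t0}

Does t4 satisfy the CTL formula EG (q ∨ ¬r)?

No

Sat(¬r) = {t2, t3, t4, t5}
Sat(q ∨ ¬r) = {t0, t2, t3, t4, t5}
EG (q ∨ ¬r): greatest fixpoint, start Z0 = {t0, t2, t3, t4, t5}, keep only states in Sat with some successor in Z. Z1 = {t0, t2, t3, t5}; fixed.
Sat(EG (q ∨ ¬r)) = {t0, t2, t3, t5}
t4 ∉ Sat(EG (q ∨ ¬r)) = {t0, t2, t3, t5}, so the formula does not hold at t4.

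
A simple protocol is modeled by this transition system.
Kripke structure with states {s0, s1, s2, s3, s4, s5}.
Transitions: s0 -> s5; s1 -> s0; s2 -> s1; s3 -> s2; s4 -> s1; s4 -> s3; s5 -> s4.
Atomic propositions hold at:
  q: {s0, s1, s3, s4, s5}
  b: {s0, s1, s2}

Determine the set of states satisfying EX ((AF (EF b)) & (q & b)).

EF b: least fixpoint, start Z0 = {s0, s1, s2}, add states with some successor in Z. Z1 = {s0, s1, s2, s3, s4}; Z2 = {s0, s1, s2, s3, s4, s5}; fixed.
Sat(EF b) = {s0, s1, s2, s3, s4, s5}
AF (EF b): least fixpoint, start Z0 = {s0, s1, s2, s3, s4, s5}, add states with every successor in Z. Already a fixed point.
Sat(AF (EF b)) = {s0, s1, s2, s3, s4, s5}
Sat(q & b) = {s0, s1}
Sat((AF (EF b)) & (q & b)) = {s0, s1}
Sat(EX ((AF (EF b)) & (q & b))) = {s : some successor in {s0, s1}} = {s1, s2, s4}

{s1, s2, s4}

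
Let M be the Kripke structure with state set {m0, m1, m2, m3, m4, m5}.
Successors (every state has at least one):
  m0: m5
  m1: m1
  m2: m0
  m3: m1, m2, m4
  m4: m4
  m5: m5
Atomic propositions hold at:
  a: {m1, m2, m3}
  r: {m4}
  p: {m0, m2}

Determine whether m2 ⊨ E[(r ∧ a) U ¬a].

Sat(r ∧ a) = ∅
Sat(¬a) = {m0, m4, m5}
E[(r ∧ a) U ¬a]: least fixpoint, start Z0 = Sat(¬a) = {m0, m4, m5}, add states in Sat(r ∧ a) with some successor in Z. Already a fixed point.
Sat(E[(r ∧ a) U ¬a]) = {m0, m4, m5}
m2 ∉ Sat(E[(r ∧ a) U ¬a]) = {m0, m4, m5}, so the formula does not hold at m2.

No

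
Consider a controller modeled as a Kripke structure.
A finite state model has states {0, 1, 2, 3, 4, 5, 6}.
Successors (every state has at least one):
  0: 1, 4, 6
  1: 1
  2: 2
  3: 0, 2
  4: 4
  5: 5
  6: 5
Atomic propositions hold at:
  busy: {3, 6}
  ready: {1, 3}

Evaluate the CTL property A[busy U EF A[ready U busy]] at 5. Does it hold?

A[ready U busy]: least fixpoint, start Z0 = Sat(busy) = {3, 6}, add states in Sat(ready) with every successor in Z. Already a fixed point.
Sat(A[ready U busy]) = {3, 6}
EF A[ready U busy]: least fixpoint, start Z0 = {3, 6}, add states with some successor in Z. Z1 = {0, 3, 6}; fixed.
Sat(EF A[ready U busy]) = {0, 3, 6}
A[busy U EF A[ready U busy]]: least fixpoint, start Z0 = Sat(EF A[ready U busy]) = {0, 3, 6}, add states in Sat(busy) with every successor in Z. Already a fixed point.
Sat(A[busy U EF A[ready U busy]]) = {0, 3, 6}
5 ∉ Sat(A[busy U EF A[ready U busy]]) = {0, 3, 6}, so the formula does not hold at 5.

No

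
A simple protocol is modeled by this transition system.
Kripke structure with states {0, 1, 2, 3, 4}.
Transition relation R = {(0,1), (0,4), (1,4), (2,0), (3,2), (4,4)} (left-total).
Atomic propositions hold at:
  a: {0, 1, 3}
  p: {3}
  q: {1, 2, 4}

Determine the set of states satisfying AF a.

AF a: least fixpoint, start Z0 = {0, 1, 3}, add states with every successor in Z. Z1 = {0, 1, 2, 3}; fixed.
Sat(AF a) = {0, 1, 2, 3}

{0, 1, 2, 3}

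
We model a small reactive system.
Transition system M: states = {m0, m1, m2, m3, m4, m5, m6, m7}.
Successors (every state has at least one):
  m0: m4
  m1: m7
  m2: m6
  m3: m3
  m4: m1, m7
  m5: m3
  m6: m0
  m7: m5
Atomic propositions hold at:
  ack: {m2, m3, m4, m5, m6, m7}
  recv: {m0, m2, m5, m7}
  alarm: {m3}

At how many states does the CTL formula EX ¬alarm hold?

6

Sat(¬alarm) = {m0, m1, m2, m4, m5, m6, m7}
Sat(EX ¬alarm) = {s : some successor in {m0, m1, m2, m4, m5, m6, m7}} = {m0, m1, m2, m4, m6, m7}
|Sat(EX ¬alarm)| = |{m0, m1, m2, m4, m6, m7}| = 6.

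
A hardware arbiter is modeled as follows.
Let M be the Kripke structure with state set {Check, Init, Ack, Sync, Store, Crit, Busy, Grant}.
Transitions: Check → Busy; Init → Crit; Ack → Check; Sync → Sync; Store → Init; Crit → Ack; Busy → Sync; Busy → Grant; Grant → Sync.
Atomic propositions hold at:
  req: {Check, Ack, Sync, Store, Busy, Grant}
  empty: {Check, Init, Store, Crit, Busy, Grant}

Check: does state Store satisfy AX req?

Sat(AX req) = {s : every successor in {Check, Ack, Sync, Store, Busy, Grant}} = {Check, Ack, Sync, Crit, Busy, Grant}
Store ∉ Sat(AX req) = {Check, Ack, Sync, Crit, Busy, Grant}, so the formula does not hold at Store.

No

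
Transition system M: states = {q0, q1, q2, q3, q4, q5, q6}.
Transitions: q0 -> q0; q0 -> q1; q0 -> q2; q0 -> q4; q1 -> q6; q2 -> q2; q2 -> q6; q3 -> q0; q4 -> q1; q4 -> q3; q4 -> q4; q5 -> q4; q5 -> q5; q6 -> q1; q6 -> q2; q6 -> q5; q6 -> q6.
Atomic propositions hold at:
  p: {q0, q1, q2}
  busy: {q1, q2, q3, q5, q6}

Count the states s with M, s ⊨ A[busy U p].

A[busy U p]: least fixpoint, start Z0 = Sat(p) = {q0, q1, q2}, add states in Sat(busy) with every successor in Z. Z1 = {q0, q1, q2, q3}; fixed.
Sat(A[busy U p]) = {q0, q1, q2, q3}
|Sat(A[busy U p])| = |{q0, q1, q2, q3}| = 4.

4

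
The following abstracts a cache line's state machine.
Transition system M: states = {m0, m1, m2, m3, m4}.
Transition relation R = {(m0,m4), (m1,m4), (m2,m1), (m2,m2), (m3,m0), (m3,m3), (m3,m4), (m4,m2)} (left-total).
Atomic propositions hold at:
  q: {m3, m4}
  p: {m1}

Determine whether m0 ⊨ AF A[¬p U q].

Yes

Sat(¬p) = {m0, m2, m3, m4}
A[¬p U q]: least fixpoint, start Z0 = Sat(q) = {m3, m4}, add states in Sat(¬p) with every successor in Z. Z1 = {m0, m3, m4}; fixed.
Sat(A[¬p U q]) = {m0, m3, m4}
AF A[¬p U q]: least fixpoint, start Z0 = {m0, m3, m4}, add states with every successor in Z. Z1 = {m0, m1, m3, m4}; fixed.
Sat(AF A[¬p U q]) = {m0, m1, m3, m4}
m0 ∈ Sat(AF A[¬p U q]) = {m0, m1, m3, m4}, so the formula holds at m0.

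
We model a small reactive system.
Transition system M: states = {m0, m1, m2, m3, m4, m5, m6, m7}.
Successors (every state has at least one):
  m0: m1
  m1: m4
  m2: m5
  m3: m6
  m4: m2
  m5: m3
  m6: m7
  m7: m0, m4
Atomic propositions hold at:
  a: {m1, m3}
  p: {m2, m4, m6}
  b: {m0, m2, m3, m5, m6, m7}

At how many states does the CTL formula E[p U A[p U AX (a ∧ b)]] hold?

Sat(a ∧ b) = {m3}
Sat(AX (a ∧ b)) = {s : every successor in {m3}} = {m5}
A[p U AX (a ∧ b)]: least fixpoint, start Z0 = Sat(AX (a ∧ b)) = {m5}, add states in Sat(p) with every successor in Z. Z1 = {m2, m5}; Z2 = {m2, m4, m5}; fixed.
Sat(A[p U AX (a ∧ b)]) = {m2, m4, m5}
E[p U A[p U AX (a ∧ b)]]: least fixpoint, start Z0 = Sat(A[p U AX (a ∧ b)]) = {m2, m4, m5}, add states in Sat(p) with some successor in Z. Already a fixed point.
Sat(E[p U A[p U AX (a ∧ b)]]) = {m2, m4, m5}
|Sat(E[p U A[p U AX (a ∧ b)]])| = |{m2, m4, m5}| = 3.

3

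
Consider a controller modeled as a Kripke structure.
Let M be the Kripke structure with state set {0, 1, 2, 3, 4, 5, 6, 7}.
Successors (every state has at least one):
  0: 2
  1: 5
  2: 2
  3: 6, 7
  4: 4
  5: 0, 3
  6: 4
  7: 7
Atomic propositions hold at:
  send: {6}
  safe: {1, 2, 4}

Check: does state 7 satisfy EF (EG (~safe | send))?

Sat(~safe) = {0, 3, 5, 6, 7}
Sat(~safe | send) = {0, 3, 5, 6, 7}
EG (~safe | send): greatest fixpoint, start Z0 = {0, 3, 5, 6, 7}, keep only states in Sat with some successor in Z. Z1 = {3, 5, 7}; fixed.
Sat(EG (~safe | send)) = {3, 5, 7}
EF (EG (~safe | send)): least fixpoint, start Z0 = {3, 5, 7}, add states with some successor in Z. Z1 = {1, 3, 5, 7}; fixed.
Sat(EF (EG (~safe | send))) = {1, 3, 5, 7}
7 ∈ Sat(EF (EG (~safe | send))) = {1, 3, 5, 7}, so the formula holds at 7.

Yes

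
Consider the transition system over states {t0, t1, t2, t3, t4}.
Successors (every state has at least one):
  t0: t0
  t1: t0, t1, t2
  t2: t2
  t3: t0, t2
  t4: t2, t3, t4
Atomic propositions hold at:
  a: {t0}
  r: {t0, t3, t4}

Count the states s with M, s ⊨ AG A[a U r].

A[a U r]: least fixpoint, start Z0 = Sat(r) = {t0, t3, t4}, add states in Sat(a) with every successor in Z. Already a fixed point.
Sat(A[a U r]) = {t0, t3, t4}
AG A[a U r]: greatest fixpoint, start Z0 = {t0, t3, t4}, keep only states in Sat with every successor in Z. Z1 = {t0}; fixed.
Sat(AG A[a U r]) = {t0}
|Sat(AG A[a U r])| = |{t0}| = 1.

1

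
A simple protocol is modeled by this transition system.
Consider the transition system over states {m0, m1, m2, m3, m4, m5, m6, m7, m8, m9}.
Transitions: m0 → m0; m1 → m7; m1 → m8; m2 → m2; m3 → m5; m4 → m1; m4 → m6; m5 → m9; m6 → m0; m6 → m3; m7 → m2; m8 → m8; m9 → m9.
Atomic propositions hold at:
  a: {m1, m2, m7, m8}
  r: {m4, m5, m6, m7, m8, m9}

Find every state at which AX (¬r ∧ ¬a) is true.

Sat(¬r) = {m0, m1, m2, m3}
Sat(¬a) = {m0, m3, m4, m5, m6, m9}
Sat(¬r ∧ ¬a) = {m0, m3}
Sat(AX (¬r ∧ ¬a)) = {s : every successor in {m0, m3}} = {m0, m6}

{m0, m6}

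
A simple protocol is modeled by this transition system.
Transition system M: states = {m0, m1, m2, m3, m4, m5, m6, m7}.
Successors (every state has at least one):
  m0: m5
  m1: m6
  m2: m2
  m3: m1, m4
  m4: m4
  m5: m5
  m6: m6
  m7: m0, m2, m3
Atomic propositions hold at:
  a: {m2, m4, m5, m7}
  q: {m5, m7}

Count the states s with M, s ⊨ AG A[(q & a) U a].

Sat(q & a) = {m5, m7}
A[(q & a) U a]: least fixpoint, start Z0 = Sat(a) = {m2, m4, m5, m7}, add states in Sat(q & a) with every successor in Z. Already a fixed point.
Sat(A[(q & a) U a]) = {m2, m4, m5, m7}
AG A[(q & a) U a]: greatest fixpoint, start Z0 = {m2, m4, m5, m7}, keep only states in Sat with every successor in Z. Z1 = {m2, m4, m5}; fixed.
Sat(AG A[(q & a) U a]) = {m2, m4, m5}
|Sat(AG A[(q & a) U a])| = |{m2, m4, m5}| = 3.

3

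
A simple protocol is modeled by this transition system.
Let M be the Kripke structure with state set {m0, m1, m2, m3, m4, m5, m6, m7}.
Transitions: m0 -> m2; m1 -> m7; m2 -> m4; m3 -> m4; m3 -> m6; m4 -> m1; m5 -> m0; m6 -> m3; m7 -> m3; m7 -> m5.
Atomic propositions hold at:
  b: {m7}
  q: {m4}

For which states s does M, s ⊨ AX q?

Sat(AX q) = {s : every successor in {m4}} = {m2}

{m2}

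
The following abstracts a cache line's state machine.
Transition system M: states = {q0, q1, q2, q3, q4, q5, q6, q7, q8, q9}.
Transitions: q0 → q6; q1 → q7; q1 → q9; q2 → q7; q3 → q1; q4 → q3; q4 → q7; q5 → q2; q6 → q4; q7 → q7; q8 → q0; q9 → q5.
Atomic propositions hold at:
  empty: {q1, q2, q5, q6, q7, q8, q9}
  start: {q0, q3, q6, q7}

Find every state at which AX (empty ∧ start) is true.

{q0, q2, q7}

Sat(empty ∧ start) = {q6, q7}
Sat(AX (empty ∧ start)) = {s : every successor in {q6, q7}} = {q0, q2, q7}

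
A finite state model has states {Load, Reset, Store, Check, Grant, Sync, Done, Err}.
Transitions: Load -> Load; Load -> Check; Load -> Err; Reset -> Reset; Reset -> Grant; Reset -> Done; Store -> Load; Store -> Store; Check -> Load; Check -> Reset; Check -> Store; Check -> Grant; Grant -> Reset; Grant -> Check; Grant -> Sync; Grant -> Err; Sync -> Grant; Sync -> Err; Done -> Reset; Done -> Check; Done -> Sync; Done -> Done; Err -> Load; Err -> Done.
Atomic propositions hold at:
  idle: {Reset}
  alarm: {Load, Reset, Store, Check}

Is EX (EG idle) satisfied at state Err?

No

EG idle: greatest fixpoint, start Z0 = {Reset}, keep only states in Sat with some successor in Z. Already a fixed point.
Sat(EG idle) = {Reset}
Sat(EX (EG idle)) = {s : some successor in {Reset}} = {Reset, Check, Grant, Done}
Err ∉ Sat(EX (EG idle)) = {Reset, Check, Grant, Done}, so the formula does not hold at Err.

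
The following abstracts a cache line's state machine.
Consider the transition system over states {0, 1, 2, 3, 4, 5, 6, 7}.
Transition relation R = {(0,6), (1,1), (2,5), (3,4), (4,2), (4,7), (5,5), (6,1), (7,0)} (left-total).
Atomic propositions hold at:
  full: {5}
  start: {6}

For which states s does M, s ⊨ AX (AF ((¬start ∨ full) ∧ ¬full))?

Sat(¬start) = {0, 1, 2, 3, 4, 5, 7}
Sat(¬start ∨ full) = {0, 1, 2, 3, 4, 5, 7}
Sat(¬full) = {0, 1, 2, 3, 4, 6, 7}
Sat((¬start ∨ full) ∧ ¬full) = {0, 1, 2, 3, 4, 7}
AF ((¬start ∨ full) ∧ ¬full): least fixpoint, start Z0 = {0, 1, 2, 3, 4, 7}, add states with every successor in Z. Z1 = {0, 1, 2, 3, 4, 6, 7}; fixed.
Sat(AF ((¬start ∨ full) ∧ ¬full)) = {0, 1, 2, 3, 4, 6, 7}
Sat(AX (AF ((¬start ∨ full) ∧ ¬full))) = {s : every successor in {0, 1, 2, 3, 4, 6, 7}} = {0, 1, 3, 4, 6, 7}

{0, 1, 3, 4, 6, 7}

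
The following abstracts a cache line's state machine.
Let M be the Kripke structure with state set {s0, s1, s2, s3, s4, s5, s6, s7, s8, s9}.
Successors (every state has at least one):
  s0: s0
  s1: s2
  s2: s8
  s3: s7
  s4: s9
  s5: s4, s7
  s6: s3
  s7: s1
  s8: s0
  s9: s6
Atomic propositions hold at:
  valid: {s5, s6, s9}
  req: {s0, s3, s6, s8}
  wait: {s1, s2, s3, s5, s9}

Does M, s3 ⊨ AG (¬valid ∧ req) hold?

Sat(¬valid) = {s0, s1, s2, s3, s4, s7, s8}
Sat(¬valid ∧ req) = {s0, s3, s8}
AG (¬valid ∧ req): greatest fixpoint, start Z0 = {s0, s3, s8}, keep only states in Sat with every successor in Z. Z1 = {s0, s8}; fixed.
Sat(AG (¬valid ∧ req)) = {s0, s8}
s3 ∉ Sat(AG (¬valid ∧ req)) = {s0, s8}, so the formula does not hold at s3.

No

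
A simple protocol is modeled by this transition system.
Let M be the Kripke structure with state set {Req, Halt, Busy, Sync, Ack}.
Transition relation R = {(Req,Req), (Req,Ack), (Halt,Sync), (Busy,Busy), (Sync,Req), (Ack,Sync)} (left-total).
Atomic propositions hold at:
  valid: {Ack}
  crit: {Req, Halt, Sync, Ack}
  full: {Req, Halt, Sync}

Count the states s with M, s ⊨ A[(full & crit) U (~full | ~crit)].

2

Sat(full & crit) = {Req, Halt, Sync}
Sat(~full) = {Busy, Ack}
Sat(~crit) = {Busy}
Sat(~full | ~crit) = {Busy, Ack}
A[(full & crit) U (~full | ~crit)]: least fixpoint, start Z0 = Sat((~full | ~crit)) = {Busy, Ack}, add states in Sat(full & crit) with every successor in Z. Already a fixed point.
Sat(A[(full & crit) U (~full | ~crit)]) = {Busy, Ack}
|Sat(A[(full & crit) U (~full | ~crit)])| = |{Busy, Ack}| = 2.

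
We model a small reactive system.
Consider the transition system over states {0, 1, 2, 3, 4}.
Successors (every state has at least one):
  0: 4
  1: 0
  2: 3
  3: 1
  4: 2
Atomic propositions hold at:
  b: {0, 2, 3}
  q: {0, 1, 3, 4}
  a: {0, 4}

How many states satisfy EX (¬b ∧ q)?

Sat(¬b) = {1, 4}
Sat(¬b ∧ q) = {1, 4}
Sat(EX (¬b ∧ q)) = {s : some successor in {1, 4}} = {0, 3}
|Sat(EX (¬b ∧ q))| = |{0, 3}| = 2.

2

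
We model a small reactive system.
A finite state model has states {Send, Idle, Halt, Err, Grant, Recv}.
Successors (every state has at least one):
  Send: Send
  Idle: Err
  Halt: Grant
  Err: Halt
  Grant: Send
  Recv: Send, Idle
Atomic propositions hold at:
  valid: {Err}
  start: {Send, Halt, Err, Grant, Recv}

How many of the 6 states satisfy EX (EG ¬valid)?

5

Sat(¬valid) = {Send, Idle, Halt, Grant, Recv}
EG ¬valid: greatest fixpoint, start Z0 = {Send, Idle, Halt, Grant, Recv}, keep only states in Sat with some successor in Z. Z1 = {Send, Halt, Grant, Recv}; fixed.
Sat(EG ¬valid) = {Send, Halt, Grant, Recv}
Sat(EX (EG ¬valid)) = {s : some successor in {Send, Halt, Grant, Recv}} = {Send, Halt, Err, Grant, Recv}
|Sat(EX (EG ¬valid))| = |{Send, Halt, Err, Grant, Recv}| = 5.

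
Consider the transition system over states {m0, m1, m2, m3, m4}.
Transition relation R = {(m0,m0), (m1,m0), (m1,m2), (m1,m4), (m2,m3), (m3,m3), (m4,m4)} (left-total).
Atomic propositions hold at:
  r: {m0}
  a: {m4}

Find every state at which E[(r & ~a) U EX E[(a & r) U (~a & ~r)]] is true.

Sat(~a) = {m0, m1, m2, m3}
Sat(r & ~a) = {m0}
Sat(a & r) = ∅
Sat(~r) = {m1, m2, m3, m4}
Sat(~a & ~r) = {m1, m2, m3}
E[(a & r) U (~a & ~r)]: least fixpoint, start Z0 = Sat((~a & ~r)) = {m1, m2, m3}, add states in Sat(a & r) with some successor in Z. Already a fixed point.
Sat(E[(a & r) U (~a & ~r)]) = {m1, m2, m3}
Sat(EX E[(a & r) U (~a & ~r)]) = {s : some successor in {m1, m2, m3}} = {m1, m2, m3}
E[(r & ~a) U EX E[(a & r) U (~a & ~r)]]: least fixpoint, start Z0 = Sat(EX E[(a & r) U (~a & ~r)]) = {m1, m2, m3}, add states in Sat(r & ~a) with some successor in Z. Already a fixed point.
Sat(E[(r & ~a) U EX E[(a & r) U (~a & ~r)]]) = {m1, m2, m3}

{m1, m2, m3}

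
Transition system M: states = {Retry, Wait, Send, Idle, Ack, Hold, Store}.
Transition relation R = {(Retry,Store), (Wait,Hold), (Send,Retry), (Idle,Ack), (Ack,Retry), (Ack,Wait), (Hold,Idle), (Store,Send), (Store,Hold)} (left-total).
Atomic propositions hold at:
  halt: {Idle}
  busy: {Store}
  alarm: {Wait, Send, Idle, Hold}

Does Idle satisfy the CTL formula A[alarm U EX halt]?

No

Sat(EX halt) = {s : some successor in {Idle}} = {Hold}
A[alarm U EX halt]: least fixpoint, start Z0 = Sat(EX halt) = {Hold}, add states in Sat(alarm) with every successor in Z. Z1 = {Wait, Hold}; fixed.
Sat(A[alarm U EX halt]) = {Wait, Hold}
Idle ∉ Sat(A[alarm U EX halt]) = {Wait, Hold}, so the formula does not hold at Idle.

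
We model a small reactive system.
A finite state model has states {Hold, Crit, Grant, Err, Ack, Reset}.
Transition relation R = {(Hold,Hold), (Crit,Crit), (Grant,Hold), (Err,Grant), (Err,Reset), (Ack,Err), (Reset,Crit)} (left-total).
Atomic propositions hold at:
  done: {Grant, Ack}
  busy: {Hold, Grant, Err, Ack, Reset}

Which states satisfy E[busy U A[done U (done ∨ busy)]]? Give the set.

Sat(done ∨ busy) = {Hold, Grant, Err, Ack, Reset}
A[done U (done ∨ busy)]: least fixpoint, start Z0 = Sat((done ∨ busy)) = {Hold, Grant, Err, Ack, Reset}, add states in Sat(done) with every successor in Z. Already a fixed point.
Sat(A[done U (done ∨ busy)]) = {Hold, Grant, Err, Ack, Reset}
E[busy U A[done U (done ∨ busy)]]: least fixpoint, start Z0 = Sat(A[done U (done ∨ busy)]) = {Hold, Grant, Err, Ack, Reset}, add states in Sat(busy) with some successor in Z. Already a fixed point.
Sat(E[busy U A[done U (done ∨ busy)]]) = {Hold, Grant, Err, Ack, Reset}

{Hold, Grant, Err, Ack, Reset}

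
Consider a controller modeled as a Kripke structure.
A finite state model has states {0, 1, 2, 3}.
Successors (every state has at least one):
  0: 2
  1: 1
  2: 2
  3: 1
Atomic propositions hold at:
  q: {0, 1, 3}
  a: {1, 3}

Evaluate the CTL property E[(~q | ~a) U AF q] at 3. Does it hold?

Sat(~q) = {2}
Sat(~a) = {0, 2}
Sat(~q | ~a) = {0, 2}
AF q: least fixpoint, start Z0 = {0, 1, 3}, add states with every successor in Z. Already a fixed point.
Sat(AF q) = {0, 1, 3}
E[(~q | ~a) U AF q]: least fixpoint, start Z0 = Sat(AF q) = {0, 1, 3}, add states in Sat(~q | ~a) with some successor in Z. Already a fixed point.
Sat(E[(~q | ~a) U AF q]) = {0, 1, 3}
3 ∈ Sat(E[(~q | ~a) U AF q]) = {0, 1, 3}, so the formula holds at 3.

Yes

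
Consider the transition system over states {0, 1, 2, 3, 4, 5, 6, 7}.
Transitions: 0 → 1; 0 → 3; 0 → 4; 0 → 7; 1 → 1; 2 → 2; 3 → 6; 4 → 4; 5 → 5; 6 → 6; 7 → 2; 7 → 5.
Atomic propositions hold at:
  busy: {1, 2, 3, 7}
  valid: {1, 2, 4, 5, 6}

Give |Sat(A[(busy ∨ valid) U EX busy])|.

Sat(busy ∨ valid) = {1, 2, 3, 4, 5, 6, 7}
Sat(EX busy) = {s : some successor in {1, 2, 3, 7}} = {0, 1, 2, 7}
A[(busy ∨ valid) U EX busy]: least fixpoint, start Z0 = Sat(EX busy) = {0, 1, 2, 7}, add states in Sat(busy ∨ valid) with every successor in Z. Already a fixed point.
Sat(A[(busy ∨ valid) U EX busy]) = {0, 1, 2, 7}
|Sat(A[(busy ∨ valid) U EX busy])| = |{0, 1, 2, 7}| = 4.

4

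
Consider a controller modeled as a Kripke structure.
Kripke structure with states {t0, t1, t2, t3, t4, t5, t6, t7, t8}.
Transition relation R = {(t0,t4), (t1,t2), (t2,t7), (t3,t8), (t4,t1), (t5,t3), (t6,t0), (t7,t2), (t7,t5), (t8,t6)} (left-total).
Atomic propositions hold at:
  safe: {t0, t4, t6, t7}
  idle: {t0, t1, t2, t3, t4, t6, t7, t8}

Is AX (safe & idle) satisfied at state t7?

Sat(safe & idle) = {t0, t4, t6, t7}
Sat(AX (safe & idle)) = {s : every successor in {t0, t4, t6, t7}} = {t0, t2, t6, t8}
t7 ∉ Sat(AX (safe & idle)) = {t0, t2, t6, t8}, so the formula does not hold at t7.

No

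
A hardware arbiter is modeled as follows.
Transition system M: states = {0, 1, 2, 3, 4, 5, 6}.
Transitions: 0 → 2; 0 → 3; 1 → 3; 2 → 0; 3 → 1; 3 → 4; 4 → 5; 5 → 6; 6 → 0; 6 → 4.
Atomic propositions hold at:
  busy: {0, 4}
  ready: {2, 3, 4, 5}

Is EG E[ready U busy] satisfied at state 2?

Yes

E[ready U busy]: least fixpoint, start Z0 = Sat(busy) = {0, 4}, add states in Sat(ready) with some successor in Z. Z1 = {0, 2, 3, 4}; fixed.
Sat(E[ready U busy]) = {0, 2, 3, 4}
EG E[ready U busy]: greatest fixpoint, start Z0 = {0, 2, 3, 4}, keep only states in Sat with some successor in Z. Z1 = {0, 2, 3}; Z2 = {0, 2}; fixed.
Sat(EG E[ready U busy]) = {0, 2}
2 ∈ Sat(EG E[ready U busy]) = {0, 2}, so the formula holds at 2.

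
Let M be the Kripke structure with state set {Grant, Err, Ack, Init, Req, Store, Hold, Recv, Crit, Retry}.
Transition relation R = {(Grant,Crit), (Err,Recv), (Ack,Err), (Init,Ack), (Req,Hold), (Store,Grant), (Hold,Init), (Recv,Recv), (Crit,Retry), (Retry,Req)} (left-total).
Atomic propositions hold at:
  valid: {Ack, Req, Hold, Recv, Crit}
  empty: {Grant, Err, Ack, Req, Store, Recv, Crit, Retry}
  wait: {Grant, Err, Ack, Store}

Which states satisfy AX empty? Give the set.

Sat(AX empty) = {s : every successor in {Grant, Err, Ack, Req, Store, Recv, Crit, Retry}} = {Grant, Err, Ack, Init, Store, Recv, Crit, Retry}

{Grant, Err, Ack, Init, Store, Recv, Crit, Retry}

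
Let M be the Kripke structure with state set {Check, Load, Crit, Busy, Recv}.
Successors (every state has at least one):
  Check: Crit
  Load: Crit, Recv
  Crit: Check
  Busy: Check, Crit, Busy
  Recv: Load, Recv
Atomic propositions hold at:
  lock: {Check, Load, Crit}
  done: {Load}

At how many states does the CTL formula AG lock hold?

AG lock: greatest fixpoint, start Z0 = {Check, Load, Crit}, keep only states in Sat with every successor in Z. Z1 = {Check, Crit}; fixed.
Sat(AG lock) = {Check, Crit}
|Sat(AG lock)| = |{Check, Crit}| = 2.

2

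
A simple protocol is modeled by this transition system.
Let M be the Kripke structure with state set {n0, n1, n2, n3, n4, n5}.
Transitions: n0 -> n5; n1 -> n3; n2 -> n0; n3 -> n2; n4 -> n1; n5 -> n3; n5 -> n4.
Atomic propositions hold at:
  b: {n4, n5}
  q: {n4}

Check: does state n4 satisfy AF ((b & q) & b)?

Sat(b & q) = {n4}
Sat((b & q) & b) = {n4}
AF ((b & q) & b): least fixpoint, start Z0 = {n4}, add states with every successor in Z. Already a fixed point.
Sat(AF ((b & q) & b)) = {n4}
n4 ∈ Sat(AF ((b & q) & b)) = {n4}, so the formula holds at n4.

Yes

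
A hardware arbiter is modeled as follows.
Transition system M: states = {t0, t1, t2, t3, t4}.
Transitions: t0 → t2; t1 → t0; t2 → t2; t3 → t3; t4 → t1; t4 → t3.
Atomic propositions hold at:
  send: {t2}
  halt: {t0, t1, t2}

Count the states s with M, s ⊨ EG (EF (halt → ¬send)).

2

Sat(¬send) = {t0, t1, t3, t4}
Sat(halt → ¬send) = {t0, t1, t3, t4}
EF (halt → ¬send): least fixpoint, start Z0 = {t0, t1, t3, t4}, add states with some successor in Z. Already a fixed point.
Sat(EF (halt → ¬send)) = {t0, t1, t3, t4}
EG (EF (halt → ¬send)): greatest fixpoint, start Z0 = {t0, t1, t3, t4}, keep only states in Sat with some successor in Z. Z1 = {t1, t3, t4}; Z2 = {t3, t4}; fixed.
Sat(EG (EF (halt → ¬send))) = {t3, t4}
|Sat(EG (EF (halt → ¬send)))| = |{t3, t4}| = 2.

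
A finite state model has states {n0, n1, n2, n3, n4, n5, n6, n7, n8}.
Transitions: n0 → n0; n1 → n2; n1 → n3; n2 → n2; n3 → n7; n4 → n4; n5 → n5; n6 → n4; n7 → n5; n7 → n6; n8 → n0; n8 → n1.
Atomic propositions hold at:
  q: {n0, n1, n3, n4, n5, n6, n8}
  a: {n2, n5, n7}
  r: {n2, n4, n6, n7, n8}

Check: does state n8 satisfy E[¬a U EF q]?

Sat(¬a) = {n0, n1, n3, n4, n6, n8}
EF q: least fixpoint, start Z0 = {n0, n1, n3, n4, n5, n6, n8}, add states with some successor in Z. Z1 = {n0, n1, n3, n4, n5, n6, n7, n8}; fixed.
Sat(EF q) = {n0, n1, n3, n4, n5, n6, n7, n8}
E[¬a U EF q]: least fixpoint, start Z0 = Sat(EF q) = {n0, n1, n3, n4, n5, n6, n7, n8}, add states in Sat(¬a) with some successor in Z. Already a fixed point.
Sat(E[¬a U EF q]) = {n0, n1, n3, n4, n5, n6, n7, n8}
n8 ∈ Sat(E[¬a U EF q]) = {n0, n1, n3, n4, n5, n6, n7, n8}, so the formula holds at n8.

Yes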